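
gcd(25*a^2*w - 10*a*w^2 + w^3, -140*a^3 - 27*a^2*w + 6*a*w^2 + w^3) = -5*a + w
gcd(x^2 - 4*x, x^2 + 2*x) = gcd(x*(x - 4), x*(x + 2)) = x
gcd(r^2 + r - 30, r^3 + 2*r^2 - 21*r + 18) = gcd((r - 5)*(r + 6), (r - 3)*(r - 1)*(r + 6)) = r + 6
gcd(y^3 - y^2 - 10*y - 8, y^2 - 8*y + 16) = y - 4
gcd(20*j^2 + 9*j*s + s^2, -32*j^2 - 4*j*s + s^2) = 4*j + s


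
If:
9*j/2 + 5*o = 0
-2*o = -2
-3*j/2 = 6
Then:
No Solution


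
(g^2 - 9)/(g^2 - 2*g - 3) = (g + 3)/(g + 1)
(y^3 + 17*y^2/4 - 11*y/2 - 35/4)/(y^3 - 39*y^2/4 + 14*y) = (y^2 + 6*y + 5)/(y*(y - 8))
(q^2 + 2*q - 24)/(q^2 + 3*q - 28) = (q + 6)/(q + 7)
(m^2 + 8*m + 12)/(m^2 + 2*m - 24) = (m + 2)/(m - 4)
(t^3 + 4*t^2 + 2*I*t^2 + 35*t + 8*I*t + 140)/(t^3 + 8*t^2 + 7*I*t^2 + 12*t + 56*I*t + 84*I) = (t^2 + t*(4 - 5*I) - 20*I)/(t^2 + 8*t + 12)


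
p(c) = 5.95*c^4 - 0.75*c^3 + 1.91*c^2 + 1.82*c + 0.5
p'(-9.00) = -17565.01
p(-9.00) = 39723.53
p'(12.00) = 40850.06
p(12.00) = 122380.58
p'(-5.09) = -3214.48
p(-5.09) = 4133.44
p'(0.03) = 1.93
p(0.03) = 0.56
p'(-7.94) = -12083.83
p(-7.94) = 24130.14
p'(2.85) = 545.38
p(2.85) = 396.39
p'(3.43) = 948.87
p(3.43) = 822.50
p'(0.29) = 3.32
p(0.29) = 1.21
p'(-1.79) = -148.73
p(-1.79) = 68.75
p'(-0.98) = -26.48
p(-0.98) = 6.74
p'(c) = 23.8*c^3 - 2.25*c^2 + 3.82*c + 1.82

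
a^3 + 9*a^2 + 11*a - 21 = (a - 1)*(a + 3)*(a + 7)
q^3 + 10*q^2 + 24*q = q*(q + 4)*(q + 6)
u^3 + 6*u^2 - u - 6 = (u - 1)*(u + 1)*(u + 6)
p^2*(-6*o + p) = -6*o*p^2 + p^3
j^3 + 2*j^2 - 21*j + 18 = (j - 3)*(j - 1)*(j + 6)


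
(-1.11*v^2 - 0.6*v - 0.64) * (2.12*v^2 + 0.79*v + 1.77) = -2.3532*v^4 - 2.1489*v^3 - 3.7955*v^2 - 1.5676*v - 1.1328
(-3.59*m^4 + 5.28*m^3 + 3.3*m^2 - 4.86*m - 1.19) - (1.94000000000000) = -3.59*m^4 + 5.28*m^3 + 3.3*m^2 - 4.86*m - 3.13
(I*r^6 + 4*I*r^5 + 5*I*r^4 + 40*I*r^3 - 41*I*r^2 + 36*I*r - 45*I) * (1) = I*r^6 + 4*I*r^5 + 5*I*r^4 + 40*I*r^3 - 41*I*r^2 + 36*I*r - 45*I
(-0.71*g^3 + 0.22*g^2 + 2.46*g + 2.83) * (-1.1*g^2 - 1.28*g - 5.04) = 0.781*g^5 + 0.6668*g^4 + 0.5908*g^3 - 7.3706*g^2 - 16.0208*g - 14.2632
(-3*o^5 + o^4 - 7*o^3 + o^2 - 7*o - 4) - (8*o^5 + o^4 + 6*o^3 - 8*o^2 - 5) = -11*o^5 - 13*o^3 + 9*o^2 - 7*o + 1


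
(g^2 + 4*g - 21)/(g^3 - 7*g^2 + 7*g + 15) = (g + 7)/(g^2 - 4*g - 5)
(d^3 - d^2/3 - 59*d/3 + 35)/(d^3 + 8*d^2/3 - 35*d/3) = (d - 3)/d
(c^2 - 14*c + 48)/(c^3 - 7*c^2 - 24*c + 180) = (c - 8)/(c^2 - c - 30)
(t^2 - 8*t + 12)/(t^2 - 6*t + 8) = (t - 6)/(t - 4)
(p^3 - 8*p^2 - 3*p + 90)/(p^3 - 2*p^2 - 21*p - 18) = (p - 5)/(p + 1)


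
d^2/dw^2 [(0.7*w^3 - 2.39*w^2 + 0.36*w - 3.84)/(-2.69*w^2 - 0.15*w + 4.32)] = (7.105427357601e-15*w^5 + 2.8421709430404e-14*w^4 - 23.439342*w^3 + 336.083616*w^2 - 94.186368*w + 178.160256)/(19.465109*w^6 + 3.256245*w^5 - 93.598281*w^4 - 10.455345*w^3 + 150.313968*w^2 + 8.39808*w - 80.621568)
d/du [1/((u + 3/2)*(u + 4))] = 2*(-4*u - 11)/(4*u^4 + 44*u^3 + 169*u^2 + 264*u + 144)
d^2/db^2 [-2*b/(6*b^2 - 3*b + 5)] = 12*(-3*b*(4*b - 1)^2 + (6*b - 1)*(6*b^2 - 3*b + 5))/(6*b^2 - 3*b + 5)^3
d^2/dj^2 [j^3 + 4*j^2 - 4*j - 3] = 6*j + 8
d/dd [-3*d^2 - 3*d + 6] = -6*d - 3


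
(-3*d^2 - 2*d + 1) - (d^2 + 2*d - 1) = -4*d^2 - 4*d + 2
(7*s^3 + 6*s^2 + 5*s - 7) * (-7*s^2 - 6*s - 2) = -49*s^5 - 84*s^4 - 85*s^3 + 7*s^2 + 32*s + 14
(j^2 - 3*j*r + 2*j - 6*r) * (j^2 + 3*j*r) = j^4 + 2*j^3 - 9*j^2*r^2 - 18*j*r^2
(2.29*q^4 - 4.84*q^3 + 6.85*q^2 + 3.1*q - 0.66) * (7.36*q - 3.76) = 16.8544*q^5 - 44.2328*q^4 + 68.6144*q^3 - 2.93999999999999*q^2 - 16.5136*q + 2.4816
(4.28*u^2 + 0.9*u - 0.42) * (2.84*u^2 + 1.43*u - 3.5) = 12.1552*u^4 + 8.6764*u^3 - 14.8858*u^2 - 3.7506*u + 1.47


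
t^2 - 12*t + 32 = (t - 8)*(t - 4)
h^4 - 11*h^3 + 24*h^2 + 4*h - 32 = (h - 8)*(h - 2)^2*(h + 1)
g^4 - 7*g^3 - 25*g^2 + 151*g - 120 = (g - 8)*(g - 3)*(g - 1)*(g + 5)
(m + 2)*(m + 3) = m^2 + 5*m + 6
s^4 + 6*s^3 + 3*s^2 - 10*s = s*(s - 1)*(s + 2)*(s + 5)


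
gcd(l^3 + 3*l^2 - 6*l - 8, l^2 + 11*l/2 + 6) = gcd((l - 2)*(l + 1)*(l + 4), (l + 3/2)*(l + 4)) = l + 4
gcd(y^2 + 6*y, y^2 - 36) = y + 6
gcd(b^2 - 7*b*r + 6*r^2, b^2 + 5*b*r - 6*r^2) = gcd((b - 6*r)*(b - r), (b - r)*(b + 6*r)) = -b + r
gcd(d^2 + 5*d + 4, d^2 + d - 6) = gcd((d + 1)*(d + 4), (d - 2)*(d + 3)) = 1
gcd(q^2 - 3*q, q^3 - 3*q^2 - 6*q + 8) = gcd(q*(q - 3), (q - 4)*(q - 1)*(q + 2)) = 1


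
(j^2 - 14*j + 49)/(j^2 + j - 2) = (j^2 - 14*j + 49)/(j^2 + j - 2)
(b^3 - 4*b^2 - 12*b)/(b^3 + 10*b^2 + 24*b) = (b^2 - 4*b - 12)/(b^2 + 10*b + 24)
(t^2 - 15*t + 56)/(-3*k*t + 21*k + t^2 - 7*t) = (t - 8)/(-3*k + t)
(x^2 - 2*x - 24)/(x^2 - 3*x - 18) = (x + 4)/(x + 3)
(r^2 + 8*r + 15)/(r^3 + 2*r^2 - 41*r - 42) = (r^2 + 8*r + 15)/(r^3 + 2*r^2 - 41*r - 42)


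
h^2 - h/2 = h*(h - 1/2)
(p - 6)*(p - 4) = p^2 - 10*p + 24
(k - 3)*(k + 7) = k^2 + 4*k - 21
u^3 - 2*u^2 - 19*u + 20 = (u - 5)*(u - 1)*(u + 4)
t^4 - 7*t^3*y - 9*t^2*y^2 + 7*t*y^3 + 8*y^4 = (t - 8*y)*(t - y)*(t + y)^2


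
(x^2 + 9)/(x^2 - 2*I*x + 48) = (x^2 + 9)/(x^2 - 2*I*x + 48)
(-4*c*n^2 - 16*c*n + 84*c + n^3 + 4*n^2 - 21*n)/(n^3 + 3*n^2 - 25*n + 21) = (-4*c + n)/(n - 1)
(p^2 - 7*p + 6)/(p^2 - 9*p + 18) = (p - 1)/(p - 3)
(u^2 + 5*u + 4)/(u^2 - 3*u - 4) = (u + 4)/(u - 4)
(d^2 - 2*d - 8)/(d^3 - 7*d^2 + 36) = (d - 4)/(d^2 - 9*d + 18)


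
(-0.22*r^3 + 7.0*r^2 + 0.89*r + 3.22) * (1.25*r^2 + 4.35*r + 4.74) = -0.275*r^5 + 7.793*r^4 + 30.5197*r^3 + 41.0765*r^2 + 18.2256*r + 15.2628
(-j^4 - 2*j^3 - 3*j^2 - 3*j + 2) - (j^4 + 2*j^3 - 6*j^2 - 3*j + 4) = -2*j^4 - 4*j^3 + 3*j^2 - 2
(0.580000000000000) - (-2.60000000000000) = 3.18000000000000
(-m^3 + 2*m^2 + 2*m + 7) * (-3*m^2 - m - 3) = 3*m^5 - 5*m^4 - 5*m^3 - 29*m^2 - 13*m - 21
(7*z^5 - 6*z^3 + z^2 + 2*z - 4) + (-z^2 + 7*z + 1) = 7*z^5 - 6*z^3 + 9*z - 3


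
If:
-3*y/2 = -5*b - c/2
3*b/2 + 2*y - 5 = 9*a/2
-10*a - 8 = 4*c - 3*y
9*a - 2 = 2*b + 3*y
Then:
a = 1746/451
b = 1424/451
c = -2276/451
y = 3988/451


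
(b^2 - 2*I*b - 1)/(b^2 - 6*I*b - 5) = (b - I)/(b - 5*I)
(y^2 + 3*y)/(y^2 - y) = (y + 3)/(y - 1)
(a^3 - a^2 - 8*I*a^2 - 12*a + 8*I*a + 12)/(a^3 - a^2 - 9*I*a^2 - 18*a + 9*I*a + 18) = (a - 2*I)/(a - 3*I)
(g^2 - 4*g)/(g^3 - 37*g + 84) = g/(g^2 + 4*g - 21)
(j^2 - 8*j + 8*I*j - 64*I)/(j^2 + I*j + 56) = (j - 8)/(j - 7*I)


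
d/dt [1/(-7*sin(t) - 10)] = 7*cos(t)/(7*sin(t) + 10)^2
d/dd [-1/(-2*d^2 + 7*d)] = (7 - 4*d)/(d^2*(2*d - 7)^2)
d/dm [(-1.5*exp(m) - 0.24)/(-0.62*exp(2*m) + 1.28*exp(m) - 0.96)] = (-0.93*exp(2*m) - 0.2976*exp(m) + 1.7472)*exp(m)/(0.3844*exp(4*m) - 1.5872*exp(3*m) + 2.8288*exp(2*m) - 2.4576*exp(m) + 0.9216)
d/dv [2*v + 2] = 2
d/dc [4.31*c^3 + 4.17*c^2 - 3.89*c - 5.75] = 12.93*c^2 + 8.34*c - 3.89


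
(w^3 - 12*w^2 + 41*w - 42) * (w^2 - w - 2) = w^5 - 13*w^4 + 51*w^3 - 59*w^2 - 40*w + 84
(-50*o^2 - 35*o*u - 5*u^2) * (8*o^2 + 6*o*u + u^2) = -400*o^4 - 580*o^3*u - 300*o^2*u^2 - 65*o*u^3 - 5*u^4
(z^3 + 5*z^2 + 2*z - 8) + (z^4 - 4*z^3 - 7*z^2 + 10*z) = z^4 - 3*z^3 - 2*z^2 + 12*z - 8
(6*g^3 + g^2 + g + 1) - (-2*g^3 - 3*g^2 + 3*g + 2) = 8*g^3 + 4*g^2 - 2*g - 1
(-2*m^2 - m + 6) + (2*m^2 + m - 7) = -1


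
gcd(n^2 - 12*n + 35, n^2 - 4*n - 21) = n - 7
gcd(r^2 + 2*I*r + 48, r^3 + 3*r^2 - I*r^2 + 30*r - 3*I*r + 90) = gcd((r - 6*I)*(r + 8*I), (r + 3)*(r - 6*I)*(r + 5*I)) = r - 6*I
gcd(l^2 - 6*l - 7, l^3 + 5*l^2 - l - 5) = l + 1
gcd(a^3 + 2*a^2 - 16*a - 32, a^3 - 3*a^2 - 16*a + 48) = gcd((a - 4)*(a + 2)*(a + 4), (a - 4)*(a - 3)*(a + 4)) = a^2 - 16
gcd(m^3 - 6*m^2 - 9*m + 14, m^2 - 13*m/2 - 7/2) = m - 7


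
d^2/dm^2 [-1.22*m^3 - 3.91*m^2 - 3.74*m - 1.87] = -7.32*m - 7.82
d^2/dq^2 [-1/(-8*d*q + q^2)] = 2*(q*(8*d - q) + 4*(4*d - q)^2)/(q^3*(8*d - q)^3)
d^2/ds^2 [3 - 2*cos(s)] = 2*cos(s)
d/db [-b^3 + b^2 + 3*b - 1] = -3*b^2 + 2*b + 3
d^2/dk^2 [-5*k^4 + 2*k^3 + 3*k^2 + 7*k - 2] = -60*k^2 + 12*k + 6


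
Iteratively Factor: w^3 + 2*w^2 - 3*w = (w - 1)*(w^2 + 3*w) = (w - 1)*(w + 3)*(w)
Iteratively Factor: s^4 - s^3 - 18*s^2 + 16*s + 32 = (s - 4)*(s^3 + 3*s^2 - 6*s - 8) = (s - 4)*(s - 2)*(s^2 + 5*s + 4) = (s - 4)*(s - 2)*(s + 4)*(s + 1)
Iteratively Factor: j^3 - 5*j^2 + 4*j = (j)*(j^2 - 5*j + 4) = j*(j - 4)*(j - 1)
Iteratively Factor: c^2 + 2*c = (c + 2)*(c)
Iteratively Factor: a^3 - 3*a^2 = (a - 3)*(a^2) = a*(a - 3)*(a)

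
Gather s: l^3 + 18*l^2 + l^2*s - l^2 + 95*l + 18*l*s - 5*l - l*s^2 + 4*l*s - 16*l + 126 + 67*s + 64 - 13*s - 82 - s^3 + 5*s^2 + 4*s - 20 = l^3 + 17*l^2 + 74*l - s^3 + s^2*(5 - l) + s*(l^2 + 22*l + 58) + 88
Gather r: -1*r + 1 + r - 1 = 0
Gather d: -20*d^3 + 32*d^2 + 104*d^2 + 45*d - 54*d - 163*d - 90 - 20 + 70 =-20*d^3 + 136*d^2 - 172*d - 40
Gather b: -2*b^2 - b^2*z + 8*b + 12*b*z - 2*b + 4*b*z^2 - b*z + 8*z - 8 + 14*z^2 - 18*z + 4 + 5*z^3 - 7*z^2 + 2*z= b^2*(-z - 2) + b*(4*z^2 + 11*z + 6) + 5*z^3 + 7*z^2 - 8*z - 4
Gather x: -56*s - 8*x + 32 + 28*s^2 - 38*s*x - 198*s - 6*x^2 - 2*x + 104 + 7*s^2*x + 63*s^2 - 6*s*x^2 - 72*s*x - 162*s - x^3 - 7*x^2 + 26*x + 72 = 91*s^2 - 416*s - x^3 + x^2*(-6*s - 13) + x*(7*s^2 - 110*s + 16) + 208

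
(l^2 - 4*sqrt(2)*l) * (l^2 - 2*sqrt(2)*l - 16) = l^4 - 6*sqrt(2)*l^3 + 64*sqrt(2)*l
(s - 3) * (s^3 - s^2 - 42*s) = s^4 - 4*s^3 - 39*s^2 + 126*s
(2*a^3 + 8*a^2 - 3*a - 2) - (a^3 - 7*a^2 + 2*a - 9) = a^3 + 15*a^2 - 5*a + 7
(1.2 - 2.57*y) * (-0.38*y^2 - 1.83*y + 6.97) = 0.9766*y^3 + 4.2471*y^2 - 20.1089*y + 8.364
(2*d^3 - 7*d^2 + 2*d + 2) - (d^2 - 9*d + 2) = 2*d^3 - 8*d^2 + 11*d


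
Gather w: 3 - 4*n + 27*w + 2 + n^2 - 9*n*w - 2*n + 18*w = n^2 - 6*n + w*(45 - 9*n) + 5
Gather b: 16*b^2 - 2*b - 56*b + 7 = 16*b^2 - 58*b + 7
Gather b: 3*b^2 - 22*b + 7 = 3*b^2 - 22*b + 7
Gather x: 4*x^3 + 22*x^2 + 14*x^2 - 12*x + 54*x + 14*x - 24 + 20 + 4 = 4*x^3 + 36*x^2 + 56*x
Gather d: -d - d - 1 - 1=-2*d - 2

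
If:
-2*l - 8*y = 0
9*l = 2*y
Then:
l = 0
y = 0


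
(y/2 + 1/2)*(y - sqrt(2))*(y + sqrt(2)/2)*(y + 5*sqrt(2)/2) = y^4/2 + y^3/2 + sqrt(2)*y^3 - 7*y^2/4 + sqrt(2)*y^2 - 5*sqrt(2)*y/4 - 7*y/4 - 5*sqrt(2)/4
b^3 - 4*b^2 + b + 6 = (b - 3)*(b - 2)*(b + 1)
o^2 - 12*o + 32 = (o - 8)*(o - 4)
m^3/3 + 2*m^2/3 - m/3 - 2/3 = (m/3 + 1/3)*(m - 1)*(m + 2)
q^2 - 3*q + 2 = (q - 2)*(q - 1)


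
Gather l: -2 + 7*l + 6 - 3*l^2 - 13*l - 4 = -3*l^2 - 6*l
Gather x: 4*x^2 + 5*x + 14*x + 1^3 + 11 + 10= 4*x^2 + 19*x + 22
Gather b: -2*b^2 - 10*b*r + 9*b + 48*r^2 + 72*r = -2*b^2 + b*(9 - 10*r) + 48*r^2 + 72*r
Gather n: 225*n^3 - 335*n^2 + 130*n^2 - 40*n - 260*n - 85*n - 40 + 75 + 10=225*n^3 - 205*n^2 - 385*n + 45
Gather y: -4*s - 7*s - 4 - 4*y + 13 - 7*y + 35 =-11*s - 11*y + 44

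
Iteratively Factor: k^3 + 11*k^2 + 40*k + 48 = (k + 3)*(k^2 + 8*k + 16) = (k + 3)*(k + 4)*(k + 4)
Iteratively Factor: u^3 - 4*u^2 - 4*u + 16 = (u - 2)*(u^2 - 2*u - 8) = (u - 4)*(u - 2)*(u + 2)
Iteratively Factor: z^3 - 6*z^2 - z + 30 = (z + 2)*(z^2 - 8*z + 15) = (z - 5)*(z + 2)*(z - 3)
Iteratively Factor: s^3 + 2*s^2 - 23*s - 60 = (s - 5)*(s^2 + 7*s + 12) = (s - 5)*(s + 4)*(s + 3)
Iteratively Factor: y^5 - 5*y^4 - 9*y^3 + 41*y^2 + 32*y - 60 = (y - 5)*(y^4 - 9*y^2 - 4*y + 12) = (y - 5)*(y - 1)*(y^3 + y^2 - 8*y - 12) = (y - 5)*(y - 3)*(y - 1)*(y^2 + 4*y + 4) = (y - 5)*(y - 3)*(y - 1)*(y + 2)*(y + 2)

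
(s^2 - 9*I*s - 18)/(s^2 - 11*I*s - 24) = (s - 6*I)/(s - 8*I)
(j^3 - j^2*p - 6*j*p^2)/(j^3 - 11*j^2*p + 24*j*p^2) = (-j - 2*p)/(-j + 8*p)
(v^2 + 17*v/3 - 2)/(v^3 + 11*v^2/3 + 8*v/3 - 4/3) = (v + 6)/(v^2 + 4*v + 4)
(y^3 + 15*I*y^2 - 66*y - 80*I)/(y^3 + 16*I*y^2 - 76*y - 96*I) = (y + 5*I)/(y + 6*I)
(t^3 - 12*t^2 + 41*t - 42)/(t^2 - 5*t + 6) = t - 7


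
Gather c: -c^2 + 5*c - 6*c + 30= -c^2 - c + 30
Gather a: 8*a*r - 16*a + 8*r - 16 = a*(8*r - 16) + 8*r - 16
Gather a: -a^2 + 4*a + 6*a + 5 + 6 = -a^2 + 10*a + 11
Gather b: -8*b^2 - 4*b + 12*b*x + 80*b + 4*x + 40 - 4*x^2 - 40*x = -8*b^2 + b*(12*x + 76) - 4*x^2 - 36*x + 40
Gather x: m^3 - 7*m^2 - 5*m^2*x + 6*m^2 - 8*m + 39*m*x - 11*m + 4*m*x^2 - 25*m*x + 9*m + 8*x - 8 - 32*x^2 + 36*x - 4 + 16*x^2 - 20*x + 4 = m^3 - m^2 - 10*m + x^2*(4*m - 16) + x*(-5*m^2 + 14*m + 24) - 8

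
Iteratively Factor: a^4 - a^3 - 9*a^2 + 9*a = (a + 3)*(a^3 - 4*a^2 + 3*a) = a*(a + 3)*(a^2 - 4*a + 3) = a*(a - 1)*(a + 3)*(a - 3)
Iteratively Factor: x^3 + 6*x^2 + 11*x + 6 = (x + 2)*(x^2 + 4*x + 3) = (x + 2)*(x + 3)*(x + 1)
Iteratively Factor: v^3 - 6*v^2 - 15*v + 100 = (v + 4)*(v^2 - 10*v + 25) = (v - 5)*(v + 4)*(v - 5)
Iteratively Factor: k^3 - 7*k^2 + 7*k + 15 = (k - 5)*(k^2 - 2*k - 3) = (k - 5)*(k + 1)*(k - 3)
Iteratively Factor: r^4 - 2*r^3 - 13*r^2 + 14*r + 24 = (r + 3)*(r^3 - 5*r^2 + 2*r + 8) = (r - 2)*(r + 3)*(r^2 - 3*r - 4) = (r - 4)*(r - 2)*(r + 3)*(r + 1)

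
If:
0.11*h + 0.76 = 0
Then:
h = -6.91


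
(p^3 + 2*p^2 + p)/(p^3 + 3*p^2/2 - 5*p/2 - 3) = 2*p*(p + 1)/(2*p^2 + p - 6)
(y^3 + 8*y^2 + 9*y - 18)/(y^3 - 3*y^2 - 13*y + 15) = (y + 6)/(y - 5)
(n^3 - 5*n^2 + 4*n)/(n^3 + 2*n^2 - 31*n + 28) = n/(n + 7)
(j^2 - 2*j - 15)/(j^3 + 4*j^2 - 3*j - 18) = (j - 5)/(j^2 + j - 6)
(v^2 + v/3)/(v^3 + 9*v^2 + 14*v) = (v + 1/3)/(v^2 + 9*v + 14)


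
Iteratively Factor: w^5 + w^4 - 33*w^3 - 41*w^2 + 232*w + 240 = (w + 4)*(w^4 - 3*w^3 - 21*w^2 + 43*w + 60) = (w + 1)*(w + 4)*(w^3 - 4*w^2 - 17*w + 60) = (w - 3)*(w + 1)*(w + 4)*(w^2 - w - 20) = (w - 5)*(w - 3)*(w + 1)*(w + 4)*(w + 4)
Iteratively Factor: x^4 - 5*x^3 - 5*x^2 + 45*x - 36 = (x - 1)*(x^3 - 4*x^2 - 9*x + 36) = (x - 1)*(x + 3)*(x^2 - 7*x + 12) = (x - 3)*(x - 1)*(x + 3)*(x - 4)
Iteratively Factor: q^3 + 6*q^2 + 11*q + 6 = (q + 1)*(q^2 + 5*q + 6) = (q + 1)*(q + 2)*(q + 3)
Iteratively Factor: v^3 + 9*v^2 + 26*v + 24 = (v + 4)*(v^2 + 5*v + 6) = (v + 2)*(v + 4)*(v + 3)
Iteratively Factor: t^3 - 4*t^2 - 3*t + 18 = (t - 3)*(t^2 - t - 6) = (t - 3)^2*(t + 2)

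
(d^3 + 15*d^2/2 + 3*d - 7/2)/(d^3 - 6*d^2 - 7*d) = (2*d^2 + 13*d - 7)/(2*d*(d - 7))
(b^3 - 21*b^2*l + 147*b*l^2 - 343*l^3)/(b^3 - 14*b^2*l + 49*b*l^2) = (b - 7*l)/b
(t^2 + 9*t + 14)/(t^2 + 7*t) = (t + 2)/t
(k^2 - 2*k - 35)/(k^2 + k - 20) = (k - 7)/(k - 4)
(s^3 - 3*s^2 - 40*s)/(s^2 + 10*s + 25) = s*(s - 8)/(s + 5)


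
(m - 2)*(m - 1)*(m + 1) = m^3 - 2*m^2 - m + 2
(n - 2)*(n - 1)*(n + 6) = n^3 + 3*n^2 - 16*n + 12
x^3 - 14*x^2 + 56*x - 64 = (x - 8)*(x - 4)*(x - 2)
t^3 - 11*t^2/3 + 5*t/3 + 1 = (t - 3)*(t - 1)*(t + 1/3)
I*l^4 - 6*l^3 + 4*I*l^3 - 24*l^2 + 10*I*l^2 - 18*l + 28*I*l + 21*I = (l + 3)*(l - I)*(l + 7*I)*(I*l + I)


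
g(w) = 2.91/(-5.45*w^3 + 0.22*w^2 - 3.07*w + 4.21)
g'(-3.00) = 0.02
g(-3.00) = 0.02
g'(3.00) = 0.02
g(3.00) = -0.02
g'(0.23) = 0.94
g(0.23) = 0.84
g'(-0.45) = 0.51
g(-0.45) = 0.47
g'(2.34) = 0.05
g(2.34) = -0.04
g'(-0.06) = 0.48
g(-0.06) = 0.66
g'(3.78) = 0.01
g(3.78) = -0.01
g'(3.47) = 0.01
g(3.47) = -0.01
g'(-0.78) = 0.45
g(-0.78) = 0.31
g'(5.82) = 0.00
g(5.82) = -0.00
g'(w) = 2.91*(16.35*w^2 - 0.44*w + 3.07)/(-5.45*w^3 + 0.22*w^2 - 3.07*w + 4.21)^2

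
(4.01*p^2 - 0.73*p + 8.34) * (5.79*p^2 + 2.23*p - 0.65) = 23.2179*p^4 + 4.7156*p^3 + 44.0542*p^2 + 19.0727*p - 5.421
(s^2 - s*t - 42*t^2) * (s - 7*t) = s^3 - 8*s^2*t - 35*s*t^2 + 294*t^3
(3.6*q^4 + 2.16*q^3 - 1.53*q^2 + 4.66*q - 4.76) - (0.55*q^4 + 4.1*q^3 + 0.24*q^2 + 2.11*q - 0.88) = 3.05*q^4 - 1.94*q^3 - 1.77*q^2 + 2.55*q - 3.88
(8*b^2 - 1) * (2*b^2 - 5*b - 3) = 16*b^4 - 40*b^3 - 26*b^2 + 5*b + 3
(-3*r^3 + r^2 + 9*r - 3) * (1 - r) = 3*r^4 - 4*r^3 - 8*r^2 + 12*r - 3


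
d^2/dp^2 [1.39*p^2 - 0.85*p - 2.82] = 2.78000000000000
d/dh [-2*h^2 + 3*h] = 3 - 4*h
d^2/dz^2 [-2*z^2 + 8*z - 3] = -4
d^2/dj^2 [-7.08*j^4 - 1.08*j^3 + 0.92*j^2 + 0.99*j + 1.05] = -84.96*j^2 - 6.48*j + 1.84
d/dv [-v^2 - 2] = -2*v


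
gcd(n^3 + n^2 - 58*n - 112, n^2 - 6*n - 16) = n^2 - 6*n - 16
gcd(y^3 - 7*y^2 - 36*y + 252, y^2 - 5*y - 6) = y - 6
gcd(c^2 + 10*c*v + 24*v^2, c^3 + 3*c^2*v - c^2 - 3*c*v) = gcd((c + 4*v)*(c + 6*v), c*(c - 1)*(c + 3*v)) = 1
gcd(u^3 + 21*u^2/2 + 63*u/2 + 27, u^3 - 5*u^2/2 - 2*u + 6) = u + 3/2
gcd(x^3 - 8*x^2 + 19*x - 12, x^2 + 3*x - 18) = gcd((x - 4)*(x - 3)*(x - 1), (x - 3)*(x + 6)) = x - 3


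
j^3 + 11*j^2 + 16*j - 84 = (j - 2)*(j + 6)*(j + 7)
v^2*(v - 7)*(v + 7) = v^4 - 49*v^2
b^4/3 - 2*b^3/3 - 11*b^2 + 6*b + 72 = (b/3 + 1)*(b - 6)*(b - 3)*(b + 4)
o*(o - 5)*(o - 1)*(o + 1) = o^4 - 5*o^3 - o^2 + 5*o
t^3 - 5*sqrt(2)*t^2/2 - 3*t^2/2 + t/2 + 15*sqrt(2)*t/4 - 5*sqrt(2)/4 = (t - 1)*(t - 1/2)*(t - 5*sqrt(2)/2)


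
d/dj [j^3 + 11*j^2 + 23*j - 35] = 3*j^2 + 22*j + 23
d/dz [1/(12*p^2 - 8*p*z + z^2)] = 2*(4*p - z)/(12*p^2 - 8*p*z + z^2)^2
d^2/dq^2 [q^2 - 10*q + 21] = 2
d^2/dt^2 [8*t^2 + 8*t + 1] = 16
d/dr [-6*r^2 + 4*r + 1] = 4 - 12*r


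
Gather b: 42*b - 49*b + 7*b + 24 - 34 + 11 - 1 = 0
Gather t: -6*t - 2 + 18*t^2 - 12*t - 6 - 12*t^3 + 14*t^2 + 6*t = -12*t^3 + 32*t^2 - 12*t - 8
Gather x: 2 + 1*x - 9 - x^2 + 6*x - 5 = -x^2 + 7*x - 12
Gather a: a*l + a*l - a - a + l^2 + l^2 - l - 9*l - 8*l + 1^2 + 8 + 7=a*(2*l - 2) + 2*l^2 - 18*l + 16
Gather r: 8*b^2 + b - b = 8*b^2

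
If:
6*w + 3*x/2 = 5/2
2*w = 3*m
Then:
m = 5/18 - x/6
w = 5/12 - x/4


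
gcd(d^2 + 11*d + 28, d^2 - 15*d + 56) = 1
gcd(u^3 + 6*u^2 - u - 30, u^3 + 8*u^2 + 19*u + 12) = u + 3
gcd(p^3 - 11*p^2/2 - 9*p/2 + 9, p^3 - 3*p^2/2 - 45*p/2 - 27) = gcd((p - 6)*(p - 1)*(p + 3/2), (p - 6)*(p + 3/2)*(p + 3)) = p^2 - 9*p/2 - 9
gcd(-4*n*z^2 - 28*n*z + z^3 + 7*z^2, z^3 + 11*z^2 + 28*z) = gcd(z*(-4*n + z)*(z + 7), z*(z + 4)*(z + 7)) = z^2 + 7*z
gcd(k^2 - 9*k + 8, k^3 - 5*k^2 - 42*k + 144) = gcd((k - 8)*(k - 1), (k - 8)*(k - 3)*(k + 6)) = k - 8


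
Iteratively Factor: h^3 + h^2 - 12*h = (h - 3)*(h^2 + 4*h) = (h - 3)*(h + 4)*(h)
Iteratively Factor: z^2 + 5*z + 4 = (z + 1)*(z + 4)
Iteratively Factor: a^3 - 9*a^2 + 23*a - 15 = (a - 1)*(a^2 - 8*a + 15) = (a - 3)*(a - 1)*(a - 5)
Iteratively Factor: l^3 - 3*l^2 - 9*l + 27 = (l + 3)*(l^2 - 6*l + 9) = (l - 3)*(l + 3)*(l - 3)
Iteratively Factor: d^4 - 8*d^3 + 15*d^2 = (d)*(d^3 - 8*d^2 + 15*d) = d*(d - 3)*(d^2 - 5*d) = d*(d - 5)*(d - 3)*(d)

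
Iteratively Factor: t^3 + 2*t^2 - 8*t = (t - 2)*(t^2 + 4*t) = (t - 2)*(t + 4)*(t)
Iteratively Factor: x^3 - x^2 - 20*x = (x + 4)*(x^2 - 5*x) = x*(x + 4)*(x - 5)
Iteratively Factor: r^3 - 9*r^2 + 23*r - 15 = (r - 5)*(r^2 - 4*r + 3) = (r - 5)*(r - 3)*(r - 1)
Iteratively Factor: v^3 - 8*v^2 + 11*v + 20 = (v - 4)*(v^2 - 4*v - 5) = (v - 5)*(v - 4)*(v + 1)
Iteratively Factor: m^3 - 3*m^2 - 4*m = (m + 1)*(m^2 - 4*m) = (m - 4)*(m + 1)*(m)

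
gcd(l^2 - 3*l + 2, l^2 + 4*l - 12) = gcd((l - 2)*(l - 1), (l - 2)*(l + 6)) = l - 2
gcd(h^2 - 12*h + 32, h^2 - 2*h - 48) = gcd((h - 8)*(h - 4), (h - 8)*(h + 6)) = h - 8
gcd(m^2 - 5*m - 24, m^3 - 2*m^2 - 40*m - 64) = m - 8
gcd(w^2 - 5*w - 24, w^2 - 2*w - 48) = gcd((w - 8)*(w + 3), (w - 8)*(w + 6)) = w - 8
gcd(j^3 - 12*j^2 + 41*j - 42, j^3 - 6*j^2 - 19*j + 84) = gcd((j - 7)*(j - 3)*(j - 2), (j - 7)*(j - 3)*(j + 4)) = j^2 - 10*j + 21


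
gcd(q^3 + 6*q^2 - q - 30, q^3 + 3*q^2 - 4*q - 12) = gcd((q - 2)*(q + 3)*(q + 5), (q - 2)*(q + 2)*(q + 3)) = q^2 + q - 6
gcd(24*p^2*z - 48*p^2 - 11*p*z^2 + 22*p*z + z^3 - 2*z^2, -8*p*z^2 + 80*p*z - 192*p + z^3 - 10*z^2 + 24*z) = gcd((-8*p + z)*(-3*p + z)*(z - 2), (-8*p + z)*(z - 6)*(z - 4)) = -8*p + z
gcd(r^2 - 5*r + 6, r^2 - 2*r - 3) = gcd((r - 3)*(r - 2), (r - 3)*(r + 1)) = r - 3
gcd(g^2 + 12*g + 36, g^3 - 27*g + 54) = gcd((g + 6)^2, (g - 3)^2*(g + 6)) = g + 6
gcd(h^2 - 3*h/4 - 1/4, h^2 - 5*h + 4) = h - 1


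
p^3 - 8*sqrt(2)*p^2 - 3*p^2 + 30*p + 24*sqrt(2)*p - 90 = (p - 3)*(p - 5*sqrt(2))*(p - 3*sqrt(2))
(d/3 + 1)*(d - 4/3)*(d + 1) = d^3/3 + 8*d^2/9 - 7*d/9 - 4/3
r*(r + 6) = r^2 + 6*r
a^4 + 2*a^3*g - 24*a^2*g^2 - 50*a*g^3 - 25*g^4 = (a - 5*g)*(a + g)^2*(a + 5*g)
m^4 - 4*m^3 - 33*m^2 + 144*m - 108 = (m - 6)*(m - 3)*(m - 1)*(m + 6)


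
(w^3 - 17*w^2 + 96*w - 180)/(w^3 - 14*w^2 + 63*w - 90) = (w - 6)/(w - 3)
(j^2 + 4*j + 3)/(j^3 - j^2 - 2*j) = (j + 3)/(j*(j - 2))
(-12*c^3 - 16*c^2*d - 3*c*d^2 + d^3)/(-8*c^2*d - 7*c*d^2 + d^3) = (12*c^2 + 4*c*d - d^2)/(d*(8*c - d))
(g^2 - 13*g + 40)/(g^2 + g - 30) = (g - 8)/(g + 6)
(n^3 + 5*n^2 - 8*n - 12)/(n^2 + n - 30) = (n^2 - n - 2)/(n - 5)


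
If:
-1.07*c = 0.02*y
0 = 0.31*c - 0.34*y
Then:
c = 0.00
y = 0.00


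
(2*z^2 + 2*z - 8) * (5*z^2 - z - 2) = 10*z^4 + 8*z^3 - 46*z^2 + 4*z + 16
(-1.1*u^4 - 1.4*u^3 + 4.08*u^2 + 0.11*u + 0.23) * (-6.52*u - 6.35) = 7.172*u^5 + 16.113*u^4 - 17.7116*u^3 - 26.6252*u^2 - 2.1981*u - 1.4605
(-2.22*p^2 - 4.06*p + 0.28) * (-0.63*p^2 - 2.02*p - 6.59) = 1.3986*p^4 + 7.0422*p^3 + 22.6546*p^2 + 26.1898*p - 1.8452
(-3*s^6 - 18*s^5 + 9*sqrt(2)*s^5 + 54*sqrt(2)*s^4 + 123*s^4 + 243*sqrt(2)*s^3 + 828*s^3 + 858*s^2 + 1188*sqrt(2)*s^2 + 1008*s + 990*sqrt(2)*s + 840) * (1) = -3*s^6 - 18*s^5 + 9*sqrt(2)*s^5 + 54*sqrt(2)*s^4 + 123*s^4 + 243*sqrt(2)*s^3 + 828*s^3 + 858*s^2 + 1188*sqrt(2)*s^2 + 1008*s + 990*sqrt(2)*s + 840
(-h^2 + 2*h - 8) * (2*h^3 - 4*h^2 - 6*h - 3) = -2*h^5 + 8*h^4 - 18*h^3 + 23*h^2 + 42*h + 24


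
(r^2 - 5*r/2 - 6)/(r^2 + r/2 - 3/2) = (r - 4)/(r - 1)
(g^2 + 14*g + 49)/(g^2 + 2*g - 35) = (g + 7)/(g - 5)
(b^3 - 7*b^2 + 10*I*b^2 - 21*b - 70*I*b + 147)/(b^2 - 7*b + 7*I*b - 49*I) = b + 3*I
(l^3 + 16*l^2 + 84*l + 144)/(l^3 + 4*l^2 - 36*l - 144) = (l + 6)/(l - 6)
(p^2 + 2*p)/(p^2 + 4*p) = (p + 2)/(p + 4)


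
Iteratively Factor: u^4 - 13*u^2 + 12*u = (u - 3)*(u^3 + 3*u^2 - 4*u) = u*(u - 3)*(u^2 + 3*u - 4) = u*(u - 3)*(u - 1)*(u + 4)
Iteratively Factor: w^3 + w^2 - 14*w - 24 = (w + 3)*(w^2 - 2*w - 8) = (w - 4)*(w + 3)*(w + 2)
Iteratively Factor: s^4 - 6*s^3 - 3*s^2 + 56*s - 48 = (s - 4)*(s^3 - 2*s^2 - 11*s + 12) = (s - 4)*(s - 1)*(s^2 - s - 12) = (s - 4)^2*(s - 1)*(s + 3)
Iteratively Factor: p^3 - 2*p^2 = (p)*(p^2 - 2*p) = p*(p - 2)*(p)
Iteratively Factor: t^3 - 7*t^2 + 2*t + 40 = (t - 5)*(t^2 - 2*t - 8) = (t - 5)*(t - 4)*(t + 2)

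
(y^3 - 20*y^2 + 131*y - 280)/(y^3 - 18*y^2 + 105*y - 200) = (y - 7)/(y - 5)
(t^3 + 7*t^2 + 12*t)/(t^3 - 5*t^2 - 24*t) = (t + 4)/(t - 8)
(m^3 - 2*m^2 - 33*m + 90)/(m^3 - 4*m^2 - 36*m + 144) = (m^2 - 8*m + 15)/(m^2 - 10*m + 24)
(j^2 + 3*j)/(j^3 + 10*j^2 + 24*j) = (j + 3)/(j^2 + 10*j + 24)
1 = 1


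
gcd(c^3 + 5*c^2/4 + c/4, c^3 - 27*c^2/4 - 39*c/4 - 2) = c^2 + 5*c/4 + 1/4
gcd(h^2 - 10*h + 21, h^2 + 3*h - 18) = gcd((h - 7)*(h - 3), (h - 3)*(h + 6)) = h - 3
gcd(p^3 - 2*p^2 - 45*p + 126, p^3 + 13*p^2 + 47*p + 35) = p + 7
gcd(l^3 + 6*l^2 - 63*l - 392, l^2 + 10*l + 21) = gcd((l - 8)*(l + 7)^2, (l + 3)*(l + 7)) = l + 7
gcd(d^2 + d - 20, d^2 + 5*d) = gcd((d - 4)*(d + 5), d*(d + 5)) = d + 5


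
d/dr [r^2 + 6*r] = 2*r + 6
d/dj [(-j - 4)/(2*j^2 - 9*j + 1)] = (-2*j^2 + 9*j + (j + 4)*(4*j - 9) - 1)/(2*j^2 - 9*j + 1)^2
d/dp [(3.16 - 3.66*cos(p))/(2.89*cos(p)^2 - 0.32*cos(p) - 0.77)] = (-10.5774*cos(p)^2 + 18.2648*cos(p) - 3.8294)*sin(p)/(8.3521*cos(p)^4 - 1.8496*cos(p)^3 - 4.3482*cos(p)^2 + 0.4928*cos(p) + 0.5929)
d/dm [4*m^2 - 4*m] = 8*m - 4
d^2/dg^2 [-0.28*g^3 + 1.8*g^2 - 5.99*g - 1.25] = 3.6 - 1.68*g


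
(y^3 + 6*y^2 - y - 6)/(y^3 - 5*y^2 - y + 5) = (y + 6)/(y - 5)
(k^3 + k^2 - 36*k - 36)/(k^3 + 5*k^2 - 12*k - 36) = (k^2 - 5*k - 6)/(k^2 - k - 6)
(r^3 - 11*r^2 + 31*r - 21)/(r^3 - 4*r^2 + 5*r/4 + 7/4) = 4*(r^2 - 10*r + 21)/(4*r^2 - 12*r - 7)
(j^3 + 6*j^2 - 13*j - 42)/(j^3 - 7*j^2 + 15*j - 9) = (j^2 + 9*j + 14)/(j^2 - 4*j + 3)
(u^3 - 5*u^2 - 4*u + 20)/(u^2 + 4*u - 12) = (u^2 - 3*u - 10)/(u + 6)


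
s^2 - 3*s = s*(s - 3)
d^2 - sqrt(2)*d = d*(d - sqrt(2))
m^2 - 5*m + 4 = (m - 4)*(m - 1)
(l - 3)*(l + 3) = l^2 - 9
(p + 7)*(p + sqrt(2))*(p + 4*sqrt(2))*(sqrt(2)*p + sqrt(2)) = sqrt(2)*p^4 + 10*p^3 + 8*sqrt(2)*p^3 + 15*sqrt(2)*p^2 + 80*p^2 + 70*p + 64*sqrt(2)*p + 56*sqrt(2)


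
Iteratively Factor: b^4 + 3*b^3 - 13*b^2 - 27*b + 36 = (b + 4)*(b^3 - b^2 - 9*b + 9) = (b + 3)*(b + 4)*(b^2 - 4*b + 3) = (b - 1)*(b + 3)*(b + 4)*(b - 3)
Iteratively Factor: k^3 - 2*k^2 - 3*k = (k)*(k^2 - 2*k - 3) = k*(k - 3)*(k + 1)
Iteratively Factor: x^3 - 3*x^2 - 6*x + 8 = (x + 2)*(x^2 - 5*x + 4) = (x - 1)*(x + 2)*(x - 4)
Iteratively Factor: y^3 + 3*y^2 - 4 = (y + 2)*(y^2 + y - 2) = (y + 2)^2*(y - 1)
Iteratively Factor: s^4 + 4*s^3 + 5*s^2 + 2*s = (s + 1)*(s^3 + 3*s^2 + 2*s) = s*(s + 1)*(s^2 + 3*s + 2) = s*(s + 1)*(s + 2)*(s + 1)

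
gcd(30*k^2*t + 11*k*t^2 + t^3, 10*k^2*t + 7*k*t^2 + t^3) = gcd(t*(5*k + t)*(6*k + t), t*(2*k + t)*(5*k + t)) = 5*k*t + t^2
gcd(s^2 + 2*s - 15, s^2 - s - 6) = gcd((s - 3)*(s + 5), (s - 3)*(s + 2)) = s - 3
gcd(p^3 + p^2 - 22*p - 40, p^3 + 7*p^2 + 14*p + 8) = p^2 + 6*p + 8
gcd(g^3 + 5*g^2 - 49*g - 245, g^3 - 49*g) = g^2 - 49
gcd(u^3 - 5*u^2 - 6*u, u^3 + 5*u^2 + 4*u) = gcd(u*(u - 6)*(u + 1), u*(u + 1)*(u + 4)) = u^2 + u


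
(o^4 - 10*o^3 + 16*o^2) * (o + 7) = o^5 - 3*o^4 - 54*o^3 + 112*o^2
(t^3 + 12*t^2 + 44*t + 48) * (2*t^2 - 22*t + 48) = 2*t^5 + 2*t^4 - 128*t^3 - 296*t^2 + 1056*t + 2304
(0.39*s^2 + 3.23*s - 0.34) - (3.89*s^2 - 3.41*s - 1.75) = -3.5*s^2 + 6.64*s + 1.41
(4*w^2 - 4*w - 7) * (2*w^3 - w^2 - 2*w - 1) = 8*w^5 - 12*w^4 - 18*w^3 + 11*w^2 + 18*w + 7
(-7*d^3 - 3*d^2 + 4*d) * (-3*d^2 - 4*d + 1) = 21*d^5 + 37*d^4 - 7*d^3 - 19*d^2 + 4*d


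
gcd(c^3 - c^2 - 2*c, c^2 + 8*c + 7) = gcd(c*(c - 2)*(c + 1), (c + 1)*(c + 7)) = c + 1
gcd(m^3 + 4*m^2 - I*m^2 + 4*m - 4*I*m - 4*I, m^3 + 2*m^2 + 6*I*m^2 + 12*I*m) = m + 2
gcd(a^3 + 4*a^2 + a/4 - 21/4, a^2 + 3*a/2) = a + 3/2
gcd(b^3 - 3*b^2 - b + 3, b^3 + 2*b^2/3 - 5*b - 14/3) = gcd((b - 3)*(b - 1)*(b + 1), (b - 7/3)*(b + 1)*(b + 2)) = b + 1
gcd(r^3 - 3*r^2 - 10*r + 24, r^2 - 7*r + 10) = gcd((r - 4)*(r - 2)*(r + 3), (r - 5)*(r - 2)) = r - 2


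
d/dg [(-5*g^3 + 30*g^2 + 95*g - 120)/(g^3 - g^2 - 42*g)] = 5*(-5*g^4 + 46*g^3 - 161*g^2 - 48*g - 1008)/(g^2*(g^4 - 2*g^3 - 83*g^2 + 84*g + 1764))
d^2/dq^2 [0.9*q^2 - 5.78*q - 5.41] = 1.80000000000000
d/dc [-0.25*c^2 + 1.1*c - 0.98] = 1.1 - 0.5*c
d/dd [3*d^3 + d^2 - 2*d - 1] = 9*d^2 + 2*d - 2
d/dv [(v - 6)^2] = 2*v - 12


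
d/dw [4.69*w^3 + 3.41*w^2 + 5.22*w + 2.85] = 14.07*w^2 + 6.82*w + 5.22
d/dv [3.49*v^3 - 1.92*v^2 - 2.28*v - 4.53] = 10.47*v^2 - 3.84*v - 2.28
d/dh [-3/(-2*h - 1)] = -6/(2*h + 1)^2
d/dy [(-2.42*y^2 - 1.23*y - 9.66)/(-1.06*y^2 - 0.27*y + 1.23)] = (-0.6504*y^2 - 26.4324*y - 4.1211)/(1.1236*y^4 + 0.5724*y^3 - 2.5347*y^2 - 0.6642*y + 1.5129)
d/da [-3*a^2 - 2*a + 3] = -6*a - 2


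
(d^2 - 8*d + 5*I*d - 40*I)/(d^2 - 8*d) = (d + 5*I)/d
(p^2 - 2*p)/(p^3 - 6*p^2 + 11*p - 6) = p/(p^2 - 4*p + 3)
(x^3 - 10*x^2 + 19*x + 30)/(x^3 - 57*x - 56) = (x^2 - 11*x + 30)/(x^2 - x - 56)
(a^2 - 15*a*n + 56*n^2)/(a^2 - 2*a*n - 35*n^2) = (a - 8*n)/(a + 5*n)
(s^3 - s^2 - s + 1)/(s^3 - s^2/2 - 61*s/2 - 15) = 2*(-s^3 + s^2 + s - 1)/(-2*s^3 + s^2 + 61*s + 30)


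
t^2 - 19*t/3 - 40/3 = (t - 8)*(t + 5/3)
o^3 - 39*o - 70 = (o - 7)*(o + 2)*(o + 5)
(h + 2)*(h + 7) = h^2 + 9*h + 14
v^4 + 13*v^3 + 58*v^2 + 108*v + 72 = (v + 2)^2*(v + 3)*(v + 6)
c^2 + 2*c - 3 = (c - 1)*(c + 3)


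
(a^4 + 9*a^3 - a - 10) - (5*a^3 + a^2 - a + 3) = a^4 + 4*a^3 - a^2 - 13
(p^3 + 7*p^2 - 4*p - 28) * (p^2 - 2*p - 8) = p^5 + 5*p^4 - 26*p^3 - 76*p^2 + 88*p + 224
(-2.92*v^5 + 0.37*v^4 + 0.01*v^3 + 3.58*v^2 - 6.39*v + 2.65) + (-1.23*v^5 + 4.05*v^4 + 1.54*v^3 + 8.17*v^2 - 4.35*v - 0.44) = -4.15*v^5 + 4.42*v^4 + 1.55*v^3 + 11.75*v^2 - 10.74*v + 2.21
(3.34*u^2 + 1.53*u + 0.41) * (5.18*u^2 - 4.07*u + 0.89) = 17.3012*u^4 - 5.6684*u^3 - 1.1307*u^2 - 0.307*u + 0.3649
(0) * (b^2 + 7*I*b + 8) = 0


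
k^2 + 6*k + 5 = (k + 1)*(k + 5)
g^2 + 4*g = g*(g + 4)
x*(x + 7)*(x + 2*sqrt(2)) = x^3 + 2*sqrt(2)*x^2 + 7*x^2 + 14*sqrt(2)*x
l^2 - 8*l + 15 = (l - 5)*(l - 3)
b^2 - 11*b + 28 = (b - 7)*(b - 4)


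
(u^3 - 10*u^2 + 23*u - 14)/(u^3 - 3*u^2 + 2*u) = (u - 7)/u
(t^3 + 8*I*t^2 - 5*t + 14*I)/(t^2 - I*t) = t + 9*I - 14/t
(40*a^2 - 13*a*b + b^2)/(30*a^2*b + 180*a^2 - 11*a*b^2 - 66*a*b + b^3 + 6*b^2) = (8*a - b)/(6*a*b + 36*a - b^2 - 6*b)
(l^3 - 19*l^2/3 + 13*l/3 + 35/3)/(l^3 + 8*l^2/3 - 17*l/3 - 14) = (l^2 - 4*l - 5)/(l^2 + 5*l + 6)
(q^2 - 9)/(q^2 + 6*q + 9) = (q - 3)/(q + 3)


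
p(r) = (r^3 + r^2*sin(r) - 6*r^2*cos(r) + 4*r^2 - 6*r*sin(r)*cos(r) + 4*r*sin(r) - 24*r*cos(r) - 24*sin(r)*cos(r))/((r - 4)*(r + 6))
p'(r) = (6*r^2*sin(r) + r^2*cos(r) + 3*r^2 + 6*r*sin(r)^2 + 26*r*sin(r) - 6*r*cos(r)^2 - 8*r*cos(r) + 8*r + 24*sin(r)^2 - 6*sin(r)*cos(r) + 4*sin(r) - 24*cos(r)^2 - 24*cos(r))/((r - 4)*(r + 6)) - (r^3 + r^2*sin(r) - 6*r^2*cos(r) + 4*r^2 - 6*r*sin(r)*cos(r) + 4*r*sin(r) - 24*r*cos(r) - 24*sin(r)*cos(r))/((r - 4)*(r + 6)^2) - (r^3 + r^2*sin(r) - 6*r^2*cos(r) + 4*r^2 - 6*r*sin(r)*cos(r) + 4*r*sin(r) - 24*r*cos(r) - 24*sin(r)*cos(r))/((r - 4)^2*(r + 6))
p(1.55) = -1.09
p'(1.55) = -6.29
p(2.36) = -9.41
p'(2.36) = -14.41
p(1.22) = 0.47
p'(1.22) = -3.24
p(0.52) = 0.95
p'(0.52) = 1.27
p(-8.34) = -7.68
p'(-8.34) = -7.66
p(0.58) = 1.02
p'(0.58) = 1.04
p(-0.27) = -0.50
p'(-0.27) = 1.60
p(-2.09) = 0.21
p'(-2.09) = -0.94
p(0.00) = 0.00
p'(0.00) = 2.00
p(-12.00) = -16.30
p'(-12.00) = 4.95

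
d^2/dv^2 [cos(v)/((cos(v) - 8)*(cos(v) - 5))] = (-13*(1 - cos(v)^2)^2 - cos(v)^5 + 242*cos(v)^3 - 546*cos(v)^2 - 1840*cos(v) + 1053)/((cos(v) - 8)^3*(cos(v) - 5)^3)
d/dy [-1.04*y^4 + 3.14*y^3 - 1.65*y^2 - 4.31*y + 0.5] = -4.16*y^3 + 9.42*y^2 - 3.3*y - 4.31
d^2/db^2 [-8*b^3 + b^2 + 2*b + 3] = 2 - 48*b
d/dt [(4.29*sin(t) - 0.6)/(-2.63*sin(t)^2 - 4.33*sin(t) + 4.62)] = (11.2827*sin(t)^2 - 3.156*sin(t) + 17.2218)*cos(t)/(6.9169*sin(t)^4 + 22.7758*sin(t)^3 - 5.5523*sin(t)^2 - 40.0092*sin(t) + 21.3444)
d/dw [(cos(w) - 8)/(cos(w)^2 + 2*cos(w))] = (sin(w) - 16*sin(w)/cos(w)^2 - 16*tan(w))/(cos(w) + 2)^2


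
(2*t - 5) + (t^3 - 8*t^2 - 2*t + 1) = t^3 - 8*t^2 - 4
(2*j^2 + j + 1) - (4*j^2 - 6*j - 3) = -2*j^2 + 7*j + 4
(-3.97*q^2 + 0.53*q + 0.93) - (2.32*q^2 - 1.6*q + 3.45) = -6.29*q^2 + 2.13*q - 2.52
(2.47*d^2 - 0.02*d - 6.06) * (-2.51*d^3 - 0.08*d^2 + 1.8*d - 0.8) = -6.1997*d^5 - 0.1474*d^4 + 19.6582*d^3 - 1.5272*d^2 - 10.892*d + 4.848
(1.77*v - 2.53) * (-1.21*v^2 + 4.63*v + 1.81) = -2.1417*v^3 + 11.2564*v^2 - 8.5102*v - 4.5793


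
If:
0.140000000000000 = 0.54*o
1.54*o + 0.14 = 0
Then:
No Solution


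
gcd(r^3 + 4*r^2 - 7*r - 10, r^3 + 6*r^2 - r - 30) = r^2 + 3*r - 10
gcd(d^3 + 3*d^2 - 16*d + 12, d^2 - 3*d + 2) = d^2 - 3*d + 2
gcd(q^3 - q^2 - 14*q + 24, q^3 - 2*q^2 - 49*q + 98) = q - 2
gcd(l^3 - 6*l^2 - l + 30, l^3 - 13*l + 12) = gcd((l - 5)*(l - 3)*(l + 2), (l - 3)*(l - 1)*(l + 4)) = l - 3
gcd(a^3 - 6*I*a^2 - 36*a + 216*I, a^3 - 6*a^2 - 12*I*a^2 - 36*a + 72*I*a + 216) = a^2 + a*(-6 - 6*I) + 36*I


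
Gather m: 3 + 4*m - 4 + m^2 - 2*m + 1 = m^2 + 2*m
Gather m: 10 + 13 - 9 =14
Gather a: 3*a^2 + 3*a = 3*a^2 + 3*a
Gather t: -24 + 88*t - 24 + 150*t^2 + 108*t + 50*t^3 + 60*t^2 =50*t^3 + 210*t^2 + 196*t - 48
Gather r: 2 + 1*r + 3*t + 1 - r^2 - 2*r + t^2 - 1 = -r^2 - r + t^2 + 3*t + 2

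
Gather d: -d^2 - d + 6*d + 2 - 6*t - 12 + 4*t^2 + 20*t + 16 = -d^2 + 5*d + 4*t^2 + 14*t + 6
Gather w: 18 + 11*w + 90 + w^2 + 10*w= w^2 + 21*w + 108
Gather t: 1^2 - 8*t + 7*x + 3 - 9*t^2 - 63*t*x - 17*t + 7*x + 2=-9*t^2 + t*(-63*x - 25) + 14*x + 6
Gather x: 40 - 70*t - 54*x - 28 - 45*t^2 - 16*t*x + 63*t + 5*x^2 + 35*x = -45*t^2 - 7*t + 5*x^2 + x*(-16*t - 19) + 12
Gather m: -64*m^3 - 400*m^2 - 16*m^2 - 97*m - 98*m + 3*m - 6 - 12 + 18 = -64*m^3 - 416*m^2 - 192*m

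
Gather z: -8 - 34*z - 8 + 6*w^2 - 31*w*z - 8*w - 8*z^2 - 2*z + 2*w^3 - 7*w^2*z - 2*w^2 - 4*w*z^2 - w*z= 2*w^3 + 4*w^2 - 8*w + z^2*(-4*w - 8) + z*(-7*w^2 - 32*w - 36) - 16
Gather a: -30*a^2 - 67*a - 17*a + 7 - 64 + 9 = -30*a^2 - 84*a - 48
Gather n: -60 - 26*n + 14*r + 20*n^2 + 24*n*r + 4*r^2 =20*n^2 + n*(24*r - 26) + 4*r^2 + 14*r - 60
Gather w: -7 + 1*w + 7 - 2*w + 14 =14 - w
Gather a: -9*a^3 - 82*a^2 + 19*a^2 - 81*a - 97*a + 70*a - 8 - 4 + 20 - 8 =-9*a^3 - 63*a^2 - 108*a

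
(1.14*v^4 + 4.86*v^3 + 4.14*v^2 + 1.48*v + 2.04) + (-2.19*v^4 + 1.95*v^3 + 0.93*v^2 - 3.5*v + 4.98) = -1.05*v^4 + 6.81*v^3 + 5.07*v^2 - 2.02*v + 7.02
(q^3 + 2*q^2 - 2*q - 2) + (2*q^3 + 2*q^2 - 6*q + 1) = 3*q^3 + 4*q^2 - 8*q - 1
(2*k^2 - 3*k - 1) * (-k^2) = -2*k^4 + 3*k^3 + k^2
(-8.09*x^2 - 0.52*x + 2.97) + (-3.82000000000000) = -8.09*x^2 - 0.52*x - 0.85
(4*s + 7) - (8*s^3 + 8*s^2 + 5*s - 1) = -8*s^3 - 8*s^2 - s + 8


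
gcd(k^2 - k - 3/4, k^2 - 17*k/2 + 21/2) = k - 3/2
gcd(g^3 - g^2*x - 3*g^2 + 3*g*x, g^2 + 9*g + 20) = 1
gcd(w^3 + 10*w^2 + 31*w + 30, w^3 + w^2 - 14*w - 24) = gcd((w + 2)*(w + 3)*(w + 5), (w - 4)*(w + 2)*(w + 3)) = w^2 + 5*w + 6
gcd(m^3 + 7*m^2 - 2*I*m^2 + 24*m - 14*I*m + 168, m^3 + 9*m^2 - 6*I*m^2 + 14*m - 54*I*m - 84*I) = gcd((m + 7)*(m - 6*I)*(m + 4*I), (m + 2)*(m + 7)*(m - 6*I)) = m^2 + m*(7 - 6*I) - 42*I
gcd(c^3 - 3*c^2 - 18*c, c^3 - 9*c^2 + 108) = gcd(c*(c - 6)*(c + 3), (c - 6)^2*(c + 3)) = c^2 - 3*c - 18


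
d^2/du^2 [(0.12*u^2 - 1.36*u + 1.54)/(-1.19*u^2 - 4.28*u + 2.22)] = (2.22044604925031e-16*u^4 + 5.07416*u^3 - 14.98686*u^2 - 25.50408*u - 39.89588)/(1.685159*u^6 + 18.182724*u^5 + 55.965462*u^4 + 10.561328*u^3 - 104.406156*u^2 + 63.280656*u - 10.941048)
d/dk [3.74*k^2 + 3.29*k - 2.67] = 7.48*k + 3.29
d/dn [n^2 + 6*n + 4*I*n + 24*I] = 2*n + 6 + 4*I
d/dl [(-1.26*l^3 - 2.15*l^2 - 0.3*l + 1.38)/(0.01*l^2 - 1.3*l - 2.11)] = (-0.0126*l^4 + 3.276*l^3 + 10.7738*l^2 + 9.0454*l + 2.427)/(0.0001*l^4 - 0.026*l^3 + 1.6478*l^2 + 5.486*l + 4.4521)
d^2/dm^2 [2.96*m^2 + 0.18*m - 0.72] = 5.92000000000000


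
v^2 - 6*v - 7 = (v - 7)*(v + 1)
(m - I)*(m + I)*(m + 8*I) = m^3 + 8*I*m^2 + m + 8*I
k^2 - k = k*(k - 1)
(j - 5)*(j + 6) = j^2 + j - 30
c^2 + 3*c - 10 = (c - 2)*(c + 5)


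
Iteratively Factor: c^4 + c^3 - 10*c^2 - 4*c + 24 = (c - 2)*(c^3 + 3*c^2 - 4*c - 12) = (c - 2)*(c + 2)*(c^2 + c - 6) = (c - 2)^2*(c + 2)*(c + 3)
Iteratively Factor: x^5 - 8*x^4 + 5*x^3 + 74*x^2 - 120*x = (x)*(x^4 - 8*x^3 + 5*x^2 + 74*x - 120) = x*(x - 2)*(x^3 - 6*x^2 - 7*x + 60) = x*(x - 2)*(x + 3)*(x^2 - 9*x + 20) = x*(x - 4)*(x - 2)*(x + 3)*(x - 5)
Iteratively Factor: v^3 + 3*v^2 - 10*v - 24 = (v + 2)*(v^2 + v - 12) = (v + 2)*(v + 4)*(v - 3)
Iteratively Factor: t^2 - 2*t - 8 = (t - 4)*(t + 2)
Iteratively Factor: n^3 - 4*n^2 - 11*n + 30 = (n - 5)*(n^2 + n - 6) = (n - 5)*(n - 2)*(n + 3)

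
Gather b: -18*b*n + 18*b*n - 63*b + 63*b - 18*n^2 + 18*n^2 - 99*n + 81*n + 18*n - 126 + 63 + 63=0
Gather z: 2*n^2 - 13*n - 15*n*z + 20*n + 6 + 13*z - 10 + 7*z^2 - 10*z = 2*n^2 + 7*n + 7*z^2 + z*(3 - 15*n) - 4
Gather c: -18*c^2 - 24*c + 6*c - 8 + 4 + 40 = -18*c^2 - 18*c + 36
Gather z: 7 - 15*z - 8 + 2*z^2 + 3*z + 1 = 2*z^2 - 12*z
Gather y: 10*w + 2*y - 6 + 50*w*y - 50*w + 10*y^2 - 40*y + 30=-40*w + 10*y^2 + y*(50*w - 38) + 24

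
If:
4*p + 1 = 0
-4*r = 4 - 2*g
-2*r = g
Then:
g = 1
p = -1/4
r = -1/2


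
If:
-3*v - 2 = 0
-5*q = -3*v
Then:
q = -2/5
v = -2/3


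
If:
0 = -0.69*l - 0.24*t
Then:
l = -0.347826086956522*t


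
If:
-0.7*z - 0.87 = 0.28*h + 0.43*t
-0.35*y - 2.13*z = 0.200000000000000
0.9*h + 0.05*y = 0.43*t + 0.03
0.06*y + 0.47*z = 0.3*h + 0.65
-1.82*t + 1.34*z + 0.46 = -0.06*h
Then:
No Solution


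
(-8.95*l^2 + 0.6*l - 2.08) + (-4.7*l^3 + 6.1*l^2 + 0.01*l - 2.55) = -4.7*l^3 - 2.85*l^2 + 0.61*l - 4.63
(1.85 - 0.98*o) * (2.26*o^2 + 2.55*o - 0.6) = -2.2148*o^3 + 1.682*o^2 + 5.3055*o - 1.11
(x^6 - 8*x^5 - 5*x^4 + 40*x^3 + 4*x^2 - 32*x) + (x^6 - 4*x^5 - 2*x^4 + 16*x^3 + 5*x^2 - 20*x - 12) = 2*x^6 - 12*x^5 - 7*x^4 + 56*x^3 + 9*x^2 - 52*x - 12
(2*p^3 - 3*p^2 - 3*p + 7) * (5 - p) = -2*p^4 + 13*p^3 - 12*p^2 - 22*p + 35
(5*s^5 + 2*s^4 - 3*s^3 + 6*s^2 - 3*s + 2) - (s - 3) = 5*s^5 + 2*s^4 - 3*s^3 + 6*s^2 - 4*s + 5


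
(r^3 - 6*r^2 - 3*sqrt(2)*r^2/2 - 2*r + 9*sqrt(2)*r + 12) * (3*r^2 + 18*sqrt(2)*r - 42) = 3*r^5 - 18*r^4 + 27*sqrt(2)*r^4/2 - 81*sqrt(2)*r^3 - 102*r^3 + 27*sqrt(2)*r^2 + 612*r^2 - 162*sqrt(2)*r + 84*r - 504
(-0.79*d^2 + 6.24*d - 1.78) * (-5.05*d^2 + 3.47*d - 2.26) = 3.9895*d^4 - 34.2533*d^3 + 32.4272*d^2 - 20.279*d + 4.0228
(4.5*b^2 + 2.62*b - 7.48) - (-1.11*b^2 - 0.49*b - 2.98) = 5.61*b^2 + 3.11*b - 4.5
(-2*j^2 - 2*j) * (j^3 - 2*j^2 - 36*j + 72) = -2*j^5 + 2*j^4 + 76*j^3 - 72*j^2 - 144*j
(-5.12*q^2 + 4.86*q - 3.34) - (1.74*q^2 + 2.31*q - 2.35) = -6.86*q^2 + 2.55*q - 0.99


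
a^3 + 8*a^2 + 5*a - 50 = (a - 2)*(a + 5)^2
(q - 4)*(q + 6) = q^2 + 2*q - 24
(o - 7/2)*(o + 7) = o^2 + 7*o/2 - 49/2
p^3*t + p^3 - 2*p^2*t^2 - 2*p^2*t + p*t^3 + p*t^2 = (-p + t)^2*(p*t + p)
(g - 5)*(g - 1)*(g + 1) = g^3 - 5*g^2 - g + 5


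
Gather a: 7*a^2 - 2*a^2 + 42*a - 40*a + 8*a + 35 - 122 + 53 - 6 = 5*a^2 + 10*a - 40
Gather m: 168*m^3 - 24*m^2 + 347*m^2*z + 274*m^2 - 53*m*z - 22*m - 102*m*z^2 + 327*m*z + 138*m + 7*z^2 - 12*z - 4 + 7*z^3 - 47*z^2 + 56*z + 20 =168*m^3 + m^2*(347*z + 250) + m*(-102*z^2 + 274*z + 116) + 7*z^3 - 40*z^2 + 44*z + 16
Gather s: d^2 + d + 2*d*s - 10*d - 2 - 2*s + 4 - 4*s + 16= d^2 - 9*d + s*(2*d - 6) + 18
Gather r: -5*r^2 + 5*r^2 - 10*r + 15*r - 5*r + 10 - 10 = 0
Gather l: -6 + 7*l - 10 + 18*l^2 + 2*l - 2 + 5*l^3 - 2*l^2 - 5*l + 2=5*l^3 + 16*l^2 + 4*l - 16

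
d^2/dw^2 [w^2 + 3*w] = 2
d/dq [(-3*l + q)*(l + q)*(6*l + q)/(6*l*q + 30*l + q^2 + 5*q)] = (3*l^2 - 10*l + q^2 + 10*q)/(q^2 + 10*q + 25)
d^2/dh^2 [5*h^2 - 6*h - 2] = 10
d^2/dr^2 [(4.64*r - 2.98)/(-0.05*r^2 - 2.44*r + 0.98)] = (-(0.1*r + 2.44)*(0.2*r + 4.88)*(4.64*r - 2.98) + (1.392*r + 22.3452)*(0.05*r^2 + 2.44*r - 0.98))/(0.05*r^2 + 2.44*r - 0.98)^3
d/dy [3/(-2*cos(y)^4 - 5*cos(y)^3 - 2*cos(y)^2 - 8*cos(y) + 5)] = -3*(10*cos(y) + 15*cos(2*y)/2 + 2*cos(3*y) + 31/2)*sin(y)/(2*cos(y)^4 + 5*cos(y)^3 + 2*cos(y)^2 + 8*cos(y) - 5)^2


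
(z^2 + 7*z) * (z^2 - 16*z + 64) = z^4 - 9*z^3 - 48*z^2 + 448*z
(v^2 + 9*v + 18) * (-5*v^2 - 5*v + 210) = -5*v^4 - 50*v^3 + 75*v^2 + 1800*v + 3780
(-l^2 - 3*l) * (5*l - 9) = -5*l^3 - 6*l^2 + 27*l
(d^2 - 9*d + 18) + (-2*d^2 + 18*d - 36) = -d^2 + 9*d - 18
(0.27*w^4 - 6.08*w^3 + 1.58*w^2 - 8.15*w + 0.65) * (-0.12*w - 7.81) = -0.0324*w^5 - 1.3791*w^4 + 47.2952*w^3 - 11.3618*w^2 + 63.5735*w - 5.0765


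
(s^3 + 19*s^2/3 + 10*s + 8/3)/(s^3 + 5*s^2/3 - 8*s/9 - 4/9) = 3*(s + 4)/(3*s - 2)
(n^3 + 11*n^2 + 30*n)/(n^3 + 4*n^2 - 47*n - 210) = n/(n - 7)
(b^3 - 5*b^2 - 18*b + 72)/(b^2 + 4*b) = b - 9 + 18/b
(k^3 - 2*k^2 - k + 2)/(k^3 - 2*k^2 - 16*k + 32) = (k^2 - 1)/(k^2 - 16)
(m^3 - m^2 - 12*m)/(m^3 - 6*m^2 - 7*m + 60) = m/(m - 5)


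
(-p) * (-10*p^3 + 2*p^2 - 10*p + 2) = 10*p^4 - 2*p^3 + 10*p^2 - 2*p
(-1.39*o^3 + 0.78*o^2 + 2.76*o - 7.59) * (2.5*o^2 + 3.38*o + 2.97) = -3.475*o^5 - 2.7482*o^4 + 5.4081*o^3 - 7.3296*o^2 - 17.457*o - 22.5423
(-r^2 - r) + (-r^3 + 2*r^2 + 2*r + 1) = -r^3 + r^2 + r + 1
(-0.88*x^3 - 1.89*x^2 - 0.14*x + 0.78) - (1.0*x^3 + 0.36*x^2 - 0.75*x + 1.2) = -1.88*x^3 - 2.25*x^2 + 0.61*x - 0.42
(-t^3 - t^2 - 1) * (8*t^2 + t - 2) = -8*t^5 - 9*t^4 + t^3 - 6*t^2 - t + 2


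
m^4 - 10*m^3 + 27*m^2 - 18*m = m*(m - 6)*(m - 3)*(m - 1)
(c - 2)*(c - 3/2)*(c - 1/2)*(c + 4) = c^4 - 45*c^2/4 + 35*c/2 - 6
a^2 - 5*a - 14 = (a - 7)*(a + 2)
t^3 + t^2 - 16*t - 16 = (t - 4)*(t + 1)*(t + 4)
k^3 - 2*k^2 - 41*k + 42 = (k - 7)*(k - 1)*(k + 6)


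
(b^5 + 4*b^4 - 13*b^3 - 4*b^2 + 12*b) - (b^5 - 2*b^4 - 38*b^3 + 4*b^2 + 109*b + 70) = 6*b^4 + 25*b^3 - 8*b^2 - 97*b - 70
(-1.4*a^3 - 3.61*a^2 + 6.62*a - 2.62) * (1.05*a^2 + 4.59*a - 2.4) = -1.47*a^5 - 10.2165*a^4 - 6.2589*a^3 + 36.2988*a^2 - 27.9138*a + 6.288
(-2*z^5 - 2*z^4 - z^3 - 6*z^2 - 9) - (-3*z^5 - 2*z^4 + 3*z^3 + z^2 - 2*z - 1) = z^5 - 4*z^3 - 7*z^2 + 2*z - 8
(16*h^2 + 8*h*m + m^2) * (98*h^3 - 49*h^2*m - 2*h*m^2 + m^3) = 1568*h^5 - 326*h^3*m^2 - 49*h^2*m^3 + 6*h*m^4 + m^5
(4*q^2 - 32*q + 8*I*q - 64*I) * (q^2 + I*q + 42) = 4*q^4 - 32*q^3 + 12*I*q^3 + 160*q^2 - 96*I*q^2 - 1280*q + 336*I*q - 2688*I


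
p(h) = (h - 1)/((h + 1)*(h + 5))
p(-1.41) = 1.64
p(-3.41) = 1.15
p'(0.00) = 0.44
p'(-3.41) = -0.51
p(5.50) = 0.07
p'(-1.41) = 2.86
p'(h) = -(h - 1)/((h + 1)*(h + 5)^2) - (h - 1)/((h + 1)^2*(h + 5)) + 1/((h + 1)*(h + 5))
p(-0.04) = -0.22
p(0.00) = -0.20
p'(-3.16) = -0.34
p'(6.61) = -0.00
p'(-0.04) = 0.48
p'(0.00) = 0.44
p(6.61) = 0.06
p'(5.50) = -0.00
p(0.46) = -0.07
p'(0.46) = 0.18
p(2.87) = 0.06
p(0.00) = -0.20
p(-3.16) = 1.05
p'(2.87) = 0.01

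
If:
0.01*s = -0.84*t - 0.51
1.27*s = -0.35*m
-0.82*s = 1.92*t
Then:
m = -5.31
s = 1.46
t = -0.62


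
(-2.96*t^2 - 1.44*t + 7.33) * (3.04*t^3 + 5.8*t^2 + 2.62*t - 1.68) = -8.9984*t^5 - 21.5456*t^4 + 6.176*t^3 + 43.714*t^2 + 21.6238*t - 12.3144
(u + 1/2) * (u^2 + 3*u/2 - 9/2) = u^3 + 2*u^2 - 15*u/4 - 9/4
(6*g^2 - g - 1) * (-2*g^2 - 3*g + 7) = -12*g^4 - 16*g^3 + 47*g^2 - 4*g - 7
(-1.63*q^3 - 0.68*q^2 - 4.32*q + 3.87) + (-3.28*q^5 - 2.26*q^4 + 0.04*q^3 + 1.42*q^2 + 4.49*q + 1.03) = -3.28*q^5 - 2.26*q^4 - 1.59*q^3 + 0.74*q^2 + 0.17*q + 4.9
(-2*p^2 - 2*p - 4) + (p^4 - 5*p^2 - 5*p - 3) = p^4 - 7*p^2 - 7*p - 7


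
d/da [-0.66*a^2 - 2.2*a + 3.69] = -1.32*a - 2.2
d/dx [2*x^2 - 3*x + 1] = 4*x - 3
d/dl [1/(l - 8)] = -1/(l - 8)^2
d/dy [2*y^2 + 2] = 4*y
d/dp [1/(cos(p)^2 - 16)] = 2*sin(p)*cos(p)/(cos(p)^2 - 16)^2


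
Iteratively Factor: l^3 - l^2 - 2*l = (l - 2)*(l^2 + l) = (l - 2)*(l + 1)*(l)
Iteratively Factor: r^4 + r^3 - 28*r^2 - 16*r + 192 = (r + 4)*(r^3 - 3*r^2 - 16*r + 48) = (r + 4)^2*(r^2 - 7*r + 12) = (r - 4)*(r + 4)^2*(r - 3)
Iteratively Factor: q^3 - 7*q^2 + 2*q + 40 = (q - 5)*(q^2 - 2*q - 8) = (q - 5)*(q - 4)*(q + 2)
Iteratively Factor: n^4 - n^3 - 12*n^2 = (n + 3)*(n^3 - 4*n^2) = (n - 4)*(n + 3)*(n^2) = n*(n - 4)*(n + 3)*(n)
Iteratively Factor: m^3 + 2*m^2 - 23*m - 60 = (m + 3)*(m^2 - m - 20) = (m - 5)*(m + 3)*(m + 4)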